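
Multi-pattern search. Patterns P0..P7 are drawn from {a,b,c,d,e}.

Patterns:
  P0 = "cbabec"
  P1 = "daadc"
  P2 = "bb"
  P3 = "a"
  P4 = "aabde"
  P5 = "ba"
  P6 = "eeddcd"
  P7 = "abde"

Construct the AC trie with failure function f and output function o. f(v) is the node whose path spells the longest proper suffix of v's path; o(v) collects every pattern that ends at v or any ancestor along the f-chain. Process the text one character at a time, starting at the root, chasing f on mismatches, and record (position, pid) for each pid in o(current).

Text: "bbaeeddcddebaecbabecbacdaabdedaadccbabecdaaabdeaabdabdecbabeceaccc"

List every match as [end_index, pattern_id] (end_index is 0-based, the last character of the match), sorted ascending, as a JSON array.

Construct AC machine:
Trie nodes:
  n0 'ε': a→14 b→12 c→1 d→7 e→20
  n1 'c': b→2
  n2 'cb': a→3
  n3 'cba': b→4
  n4 'cbab': e→5
  n5 'cbabe': c→6
  n6 'cbabec': ·  [P0 ends]
  n7 'd': a→8
  n8 'da': a→9
  n9 'daa': d→10
  n10 'daad': c→11
  n11 'daadc': ·  [P1 ends]
  n12 'b': a→19 b→13
  n13 'bb': ·  [P2 ends]
  n14 'a': a→15 b→26  [P3 ends]
  n15 'aa': b→16
  n16 'aab': d→17
  n17 'aabd': e→18
  n18 'aabde': ·  [P4 ends]
  n19 'ba': ·  [P5 ends]
  n20 'e': e→21
  n21 'ee': d→22
  n22 'eed': d→23
  n23 'eedd': c→24
  n24 'eeddc': d→25
  n25 'eeddcd': ·  [P6 ends]
  n26 'ab': d→27
  n27 'abd': e→28
  n28 'abde': ·  [P7 ends]

Failure links (BFS by depth):
  n1('c'): parent n0 fail=0; on 'c' 0 → fail=0;  out ∅∪∅=∅
  n7('d'): parent n0 fail=0; on 'd' 0 → fail=0;  out ∅∪∅=∅
  n12('b'): parent n0 fail=0; on 'b' 0 → fail=0;  out ∅∪∅=∅
  n14('a'): parent n0 fail=0; on 'a' 0 → fail=0;  out {3}∪∅={3}
  n20('e'): parent n0 fail=0; on 'e' 0 → fail=0;  out ∅∪∅=∅
  n2('cb'): parent n1 fail=0; on 'b' 0 → fail=12;  out ∅∪∅=∅
  n8('da'): parent n7 fail=0; on 'a' 0 → fail=14;  out ∅∪{3}={3}
  n13('bb'): parent n12 fail=0; on 'b' 0 → fail=12;  out {2}∪∅={2}
  n15('aa'): parent n14 fail=0; on 'a' 0 → fail=14;  out ∅∪{3}={3}
  n19('ba'): parent n12 fail=0; on 'a' 0 → fail=14;  out {5}∪{3}={3,5}
  n21('ee'): parent n20 fail=0; on 'e' 0 → fail=20;  out ∅∪∅=∅
  n26('ab'): parent n14 fail=0; on 'b' 0 → fail=12;  out ∅∪∅=∅
  n3('cba'): parent n2 fail=12; on 'a' 12 → fail=19;  out ∅∪{3,5}={3,5}
  n9('daa'): parent n8 fail=14; on 'a' 14 → fail=15;  out ∅∪{3}={3}
  n16('aab'): parent n15 fail=14; on 'b' 14 → fail=26;  out ∅∪∅=∅
  n22('eed'): parent n21 fail=20; on 'd' 20→0 → fail=7;  out ∅∪∅=∅
  n27('abd'): parent n26 fail=12; on 'd' 12→0 → fail=7;  out ∅∪∅=∅
  n4('cbab'): parent n3 fail=19; on 'b' 19→14 → fail=26;  out ∅∪∅=∅
  n10('daad'): parent n9 fail=15; on 'd' 15→14→0 → fail=7;  out ∅∪∅=∅
  n17('aabd'): parent n16 fail=26; on 'd' 26 → fail=27;  out ∅∪∅=∅
  n23('eedd'): parent n22 fail=7; on 'd' 7→0 → fail=7;  out ∅∪∅=∅
  n28('abde'): parent n27 fail=7; on 'e' 7→0 → fail=20;  out {7}∪∅={7}
  n5('cbabe'): parent n4 fail=26; on 'e' 26→12→0 → fail=20;  out ∅∪∅=∅
  n11('daadc'): parent n10 fail=7; on 'c' 7→0 → fail=1;  out {1}∪∅={1}
  n18('aabde'): parent n17 fail=27; on 'e' 27 → fail=28;  out {4}∪{7}={4,7}
  n24('eeddc'): parent n23 fail=7; on 'c' 7→0 → fail=1;  out ∅∪∅=∅
  n6('cbabec'): parent n5 fail=20; on 'c' 20→0 → fail=1;  out {0}∪∅={0}
  n25('eeddcd'): parent n24 fail=1; on 'd' 1→0 → fail=7;  out {6}∪∅={6}

Text stream:
i=0 'b': node 0→12
i=1 'b': node 12→13  ** P2@[0:1]
i=2 'a': node 13→19 (fail-walked)  ** P3@[2:2],P5@[1:2]
i=3 'e': node 19→20 (fail-walked)
i=4 'e': node 20→21
i=5 'd': node 21→22
i=6 'd': node 22→23
i=7 'c': node 23→24
i=8 'd': node 24→25  ** P6@[3:8]
i=9 'd': node 25→7 (fail-walked)
i=10 'e': node 7→20 (fail-walked)
i=11 'b': node 20→12 (fail-walked)
i=12 'a': node 12→19  ** P3@[12:12],P5@[11:12]
i=13 'e': node 19→20 (fail-walked)
i=14 'c': node 20→1 (fail-walked)
i=15 'b': node 1→2
i=16 'a': node 2→3  ** P3@[16:16],P5@[15:16]
i=17 'b': node 3→4
i=18 'e': node 4→5
i=19 'c': node 5→6  ** P0@[14:19]
i=20 'b': node 6→2 (fail-walked)
i=21 'a': node 2→3  ** P3@[21:21],P5@[20:21]
i=22 'c': node 3→1 (fail-walked)
i=23 'd': node 1→7 (fail-walked)
i=24 'a': node 7→8  ** P3@[24:24]
i=25 'a': node 8→9  ** P3@[25:25]
i=26 'b': node 9→16 (fail-walked)
i=27 'd': node 16→17
i=28 'e': node 17→18  ** P4@[24:28],P7@[25:28]
i=29 'd': node 18→7 (fail-walked)
i=30 'a': node 7→8  ** P3@[30:30]
i=31 'a': node 8→9  ** P3@[31:31]
i=32 'd': node 9→10
i=33 'c': node 10→11  ** P1@[29:33]
i=34 'c': node 11→1 (fail-walked)
i=35 'b': node 1→2
i=36 'a': node 2→3  ** P3@[36:36],P5@[35:36]
i=37 'b': node 3→4
i=38 'e': node 4→5
i=39 'c': node 5→6  ** P0@[34:39]
i=40 'd': node 6→7 (fail-walked)
i=41 'a': node 7→8  ** P3@[41:41]
i=42 'a': node 8→9  ** P3@[42:42]
i=43 'a': node 9→15 (fail-walked)  ** P3@[43:43]
i=44 'b': node 15→16
i=45 'd': node 16→17
i=46 'e': node 17→18  ** P4@[42:46],P7@[43:46]
i=47 'a': node 18→14 (fail-walked)  ** P3@[47:47]
i=48 'a': node 14→15  ** P3@[48:48]
i=49 'b': node 15→16
i=50 'd': node 16→17
i=51 'a': node 17→8 (fail-walked)  ** P3@[51:51]
i=52 'b': node 8→26 (fail-walked)
i=53 'd': node 26→27
i=54 'e': node 27→28  ** P7@[51:54]
i=55 'c': node 28→1 (fail-walked)
i=56 'b': node 1→2
i=57 'a': node 2→3  ** P3@[57:57],P5@[56:57]
i=58 'b': node 3→4
i=59 'e': node 4→5
i=60 'c': node 5→6  ** P0@[55:60]
i=61 'e': node 6→20 (fail-walked)
i=62 'a': node 20→14 (fail-walked)  ** P3@[62:62]
i=63 'c': node 14→1 (fail-walked)
i=64 'c': node 1→1 (fail-walked)
i=65 'c': node 1→1 (fail-walked)

All matches (sorted): [[1,2],[2,3],[2,5],[8,6],[12,3],[12,5],[16,3],[16,5],[19,0],[21,3],[21,5],[24,3],[25,3],[28,4],[28,7],[30,3],[31,3],[33,1],[36,3],[36,5],[39,0],[41,3],[42,3],[43,3],[46,4],[46,7],[47,3],[48,3],[51,3],[54,7],[57,3],[57,5],[60,0],[62,3]]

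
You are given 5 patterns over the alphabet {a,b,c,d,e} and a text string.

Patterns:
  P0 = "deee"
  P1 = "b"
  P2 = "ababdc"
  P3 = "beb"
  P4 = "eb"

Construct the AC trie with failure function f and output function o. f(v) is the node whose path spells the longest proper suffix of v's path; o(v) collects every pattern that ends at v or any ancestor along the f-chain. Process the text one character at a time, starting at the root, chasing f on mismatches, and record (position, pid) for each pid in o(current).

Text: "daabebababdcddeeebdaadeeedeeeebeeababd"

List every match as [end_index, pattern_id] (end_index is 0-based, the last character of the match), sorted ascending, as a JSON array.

Construct AC machine:
Trie (insert patterns):
  0='ε' goto a→6 b→5 d→1 e→14
  1='d' goto e→2
  2='de' goto e→3
  3='dee' goto e→4
  4='deee' goto ·  [P0 ends]
  5='b' goto e→12  [P1 ends]
  6='a' goto b→7
  7='ab' goto a→8
  8='aba' goto b→9
  9='abab' goto d→10
  10='ababd' goto c→11
  11='ababdc' goto ·  [P2 ends]
  12='be' goto b→13
  13='beb' goto ·  [P3 ends]
  14='e' goto b→15
  15='eb' goto ·  [P4 ends]

Failure links (BFS by depth):
  fail(1) 'd': from fail(0)=0 chase 'd': 0 ⇒ 0;  out=∅∪out(0)=∅
  fail(5) 'b': from fail(0)=0 chase 'b': 0 ⇒ 0;  out={1}∪out(0)={1}
  fail(6) 'a': from fail(0)=0 chase 'a': 0 ⇒ 0;  out=∅∪out(0)=∅
  fail(14) 'e': from fail(0)=0 chase 'e': 0 ⇒ 0;  out=∅∪out(0)=∅
  fail(2) 'de': from fail(1)=0 chase 'e': 0 ⇒ 14;  out=∅∪out(14)=∅
  fail(7) 'ab': from fail(6)=0 chase 'b': 0 ⇒ 5;  out=∅∪out(5)={1}
  fail(12) 'be': from fail(5)=0 chase 'e': 0 ⇒ 14;  out=∅∪out(14)=∅
  fail(15) 'eb': from fail(14)=0 chase 'b': 0 ⇒ 5;  out={4}∪out(5)={1,4}
  fail(3) 'dee': from fail(2)=14 chase 'e': 14→0 ⇒ 14;  out=∅∪out(14)=∅
  fail(8) 'aba': from fail(7)=5 chase 'a': 5→0 ⇒ 6;  out=∅∪out(6)=∅
  fail(13) 'beb': from fail(12)=14 chase 'b': 14 ⇒ 15;  out={3}∪out(15)={1,3,4}
  fail(4) 'deee': from fail(3)=14 chase 'e': 14→0 ⇒ 14;  out={0}∪out(14)={0}
  fail(9) 'abab': from fail(8)=6 chase 'b': 6 ⇒ 7;  out=∅∪out(7)={1}
  fail(10) 'ababd': from fail(9)=7 chase 'd': 7→5→0 ⇒ 1;  out=∅∪out(1)=∅
  fail(11) 'ababdc': from fail(10)=1 chase 'c': 1→0 ⇒ 0;  out={2}∪out(0)={2}

Text stream:
i=0 'd': node 0→1
i=1 'a': node 1→6 (fail-walked)
i=2 'a': node 6→6 (fail-walked)
i=3 'b': node 6→7  emit P1@[3:3]
i=4 'e': node 7→12 (fail-walked)
i=5 'b': node 12→13  emit P1@[5:5],P3@[3:5],P4@[4:5]
i=6 'a': node 13→6 (fail-walked)
i=7 'b': node 6→7  emit P1@[7:7]
i=8 'a': node 7→8
i=9 'b': node 8→9  emit P1@[9:9]
i=10 'd': node 9→10
i=11 'c': node 10→11  emit P2@[6:11]
i=12 'd': node 11→1 (fail-walked)
i=13 'd': node 1→1 (fail-walked)
i=14 'e': node 1→2
i=15 'e': node 2→3
i=16 'e': node 3→4  emit P0@[13:16]
i=17 'b': node 4→15 (fail-walked)  emit P1@[17:17],P4@[16:17]
i=18 'd': node 15→1 (fail-walked)
i=19 'a': node 1→6 (fail-walked)
i=20 'a': node 6→6 (fail-walked)
i=21 'd': node 6→1 (fail-walked)
i=22 'e': node 1→2
i=23 'e': node 2→3
i=24 'e': node 3→4  emit P0@[21:24]
i=25 'd': node 4→1 (fail-walked)
i=26 'e': node 1→2
i=27 'e': node 2→3
i=28 'e': node 3→4  emit P0@[25:28]
i=29 'e': node 4→14 (fail-walked)
i=30 'b': node 14→15  emit P1@[30:30],P4@[29:30]
i=31 'e': node 15→12 (fail-walked)
i=32 'e': node 12→14 (fail-walked)
i=33 'a': node 14→6 (fail-walked)
i=34 'b': node 6→7  emit P1@[34:34]
i=35 'a': node 7→8
i=36 'b': node 8→9  emit P1@[36:36]
i=37 'd': node 9→10

All matches (sorted): [[3,1],[5,1],[5,3],[5,4],[7,1],[9,1],[11,2],[16,0],[17,1],[17,4],[24,0],[28,0],[30,1],[30,4],[34,1],[36,1]]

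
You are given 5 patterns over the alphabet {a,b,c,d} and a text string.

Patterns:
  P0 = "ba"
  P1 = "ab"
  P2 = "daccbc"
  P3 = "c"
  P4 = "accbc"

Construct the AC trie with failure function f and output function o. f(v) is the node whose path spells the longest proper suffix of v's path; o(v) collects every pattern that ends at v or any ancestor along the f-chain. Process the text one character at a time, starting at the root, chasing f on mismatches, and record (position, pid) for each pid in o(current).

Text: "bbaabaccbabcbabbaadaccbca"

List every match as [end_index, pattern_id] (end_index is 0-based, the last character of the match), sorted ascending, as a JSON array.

Build:
Trie (insert patterns):
  0='ε' goto a→3 b→1 c→11 d→5
  1='b' goto a→2
  2='ba' goto ·  [P0 ends]
  3='a' goto b→4 c→12
  4='ab' goto ·  [P1 ends]
  5='d' goto a→6
  6='da' goto c→7
  7='dac' goto c→8
  8='dacc' goto b→9
  9='daccb' goto c→10
  10='daccbc' goto ·  [P2 ends]
  11='c' goto ·  [P3 ends]
  12='ac' goto c→13
  13='acc' goto b→14
  14='accb' goto c→15
  15='accbc' goto ·  [P4 ends]

BFS fail/out derivation:
  n1('b'): parent n0 fail=0; on 'b' 0 → fail=0;  out ∅∪∅=∅
  n3('a'): parent n0 fail=0; on 'a' 0 → fail=0;  out ∅∪∅=∅
  n5('d'): parent n0 fail=0; on 'd' 0 → fail=0;  out ∅∪∅=∅
  n11('c'): parent n0 fail=0; on 'c' 0 → fail=0;  out {3}∪∅={3}
  n2('ba'): parent n1 fail=0; on 'a' 0 → fail=3;  out {0}∪∅={0}
  n4('ab'): parent n3 fail=0; on 'b' 0 → fail=1;  out {1}∪∅={1}
  n6('da'): parent n5 fail=0; on 'a' 0 → fail=3;  out ∅∪∅=∅
  n12('ac'): parent n3 fail=0; on 'c' 0 → fail=11;  out ∅∪{3}={3}
  n7('dac'): parent n6 fail=3; on 'c' 3 → fail=12;  out ∅∪{3}={3}
  n13('acc'): parent n12 fail=11; on 'c' 11→0 → fail=11;  out ∅∪{3}={3}
  n8('dacc'): parent n7 fail=12; on 'c' 12 → fail=13;  out ∅∪{3}={3}
  n14('accb'): parent n13 fail=11; on 'b' 11→0 → fail=1;  out ∅∪∅=∅
  n9('daccb'): parent n8 fail=13; on 'b' 13 → fail=14;  out ∅∪∅=∅
  n15('accbc'): parent n14 fail=1; on 'c' 1→0 → fail=11;  out {4}∪{3}={3,4}
  n10('daccbc'): parent n9 fail=14; on 'c' 14 → fail=15;  out {2}∪{3,4}={2,3,4}

Text stream:
pos 0 'b': at 1
pos 1 'b': at 1 ·f
pos 2 'a': at 2  → match P0@[1:2]
pos 3 'a': at 3 ·f
pos 4 'b': at 4  → match P1@[3:4]
pos 5 'a': at 2 ·f  → match P0@[4:5]
pos 6 'c': at 12 ·f  → match P3@[6:6]
pos 7 'c': at 13  → match P3@[7:7]
pos 8 'b': at 14
pos 9 'a': at 2 ·f  → match P0@[8:9]
pos 10 'b': at 4 ·f  → match P1@[9:10]
pos 11 'c': at 11 ·f  → match P3@[11:11]
pos 12 'b': at 1 ·f
pos 13 'a': at 2  → match P0@[12:13]
pos 14 'b': at 4 ·f  → match P1@[13:14]
pos 15 'b': at 1 ·f
pos 16 'a': at 2  → match P0@[15:16]
pos 17 'a': at 3 ·f
pos 18 'd': at 5 ·f
pos 19 'a': at 6
pos 20 'c': at 7  → match P3@[20:20]
pos 21 'c': at 8  → match P3@[21:21]
pos 22 'b': at 9
pos 23 'c': at 10  → match P2@[18:23],P3@[23:23],P4@[19:23]
pos 24 'a': at 3 ·f

All matches (sorted): [[2,0],[4,1],[5,0],[6,3],[7,3],[9,0],[10,1],[11,3],[13,0],[14,1],[16,0],[20,3],[21,3],[23,2],[23,3],[23,4]]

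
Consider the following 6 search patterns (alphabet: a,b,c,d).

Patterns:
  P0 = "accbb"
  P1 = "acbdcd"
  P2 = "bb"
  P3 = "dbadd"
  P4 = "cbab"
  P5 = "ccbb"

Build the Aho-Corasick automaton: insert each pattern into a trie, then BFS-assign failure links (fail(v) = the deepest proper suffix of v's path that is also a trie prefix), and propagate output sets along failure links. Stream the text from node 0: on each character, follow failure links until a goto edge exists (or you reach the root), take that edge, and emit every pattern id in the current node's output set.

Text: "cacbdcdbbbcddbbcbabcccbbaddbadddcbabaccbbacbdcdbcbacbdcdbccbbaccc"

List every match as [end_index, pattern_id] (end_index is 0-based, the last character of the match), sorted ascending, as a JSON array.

Build automaton:
Trie (insert patterns):
  0='ε' goto a→1 b→10 c→17 d→12
  1='a' goto c→2
  2='ac' goto b→6 c→3
  3='acc' goto b→4
  4='accb' goto b→5
  5='accbb' goto ·  [P0 ends]
  6='acb' goto d→7
  7='acbd' goto c→8
  8='acbdc' goto d→9
  9='acbdcd' goto ·  [P1 ends]
  10='b' goto b→11
  11='bb' goto ·  [P2 ends]
  12='d' goto b→13
  13='db' goto a→14
  14='dba' goto d→15
  15='dbad' goto d→16
  16='dbadd' goto ·  [P3 ends]
  17='c' goto b→18 c→21
  18='cb' goto a→19
  19='cba' goto b→20
  20='cbab' goto ·  [P4 ends]
  21='cc' goto b→22
  22='ccb' goto b→23
  23='ccbb' goto ·  [P5 ends]

Failure links (BFS by depth):
  fail(1) 'a': from fail(0)=0 chase 'a': 0 ⇒ 0;  out=∅∪out(0)=∅
  fail(10) 'b': from fail(0)=0 chase 'b': 0 ⇒ 0;  out=∅∪out(0)=∅
  fail(12) 'd': from fail(0)=0 chase 'd': 0 ⇒ 0;  out=∅∪out(0)=∅
  fail(17) 'c': from fail(0)=0 chase 'c': 0 ⇒ 0;  out=∅∪out(0)=∅
  fail(2) 'ac': from fail(1)=0 chase 'c': 0 ⇒ 17;  out=∅∪out(17)=∅
  fail(11) 'bb': from fail(10)=0 chase 'b': 0 ⇒ 10;  out={2}∪out(10)={2}
  fail(13) 'db': from fail(12)=0 chase 'b': 0 ⇒ 10;  out=∅∪out(10)=∅
  fail(18) 'cb': from fail(17)=0 chase 'b': 0 ⇒ 10;  out=∅∪out(10)=∅
  fail(21) 'cc': from fail(17)=0 chase 'c': 0 ⇒ 17;  out=∅∪out(17)=∅
  fail(3) 'acc': from fail(2)=17 chase 'c': 17 ⇒ 21;  out=∅∪out(21)=∅
  fail(6) 'acb': from fail(2)=17 chase 'b': 17 ⇒ 18;  out=∅∪out(18)=∅
  fail(14) 'dba': from fail(13)=10 chase 'a': 10→0 ⇒ 1;  out=∅∪out(1)=∅
  fail(19) 'cba': from fail(18)=10 chase 'a': 10→0 ⇒ 1;  out=∅∪out(1)=∅
  fail(22) 'ccb': from fail(21)=17 chase 'b': 17 ⇒ 18;  out=∅∪out(18)=∅
  fail(4) 'accb': from fail(3)=21 chase 'b': 21 ⇒ 22;  out=∅∪out(22)=∅
  fail(7) 'acbd': from fail(6)=18 chase 'd': 18→10→0 ⇒ 12;  out=∅∪out(12)=∅
  fail(15) 'dbad': from fail(14)=1 chase 'd': 1→0 ⇒ 12;  out=∅∪out(12)=∅
  fail(20) 'cbab': from fail(19)=1 chase 'b': 1→0 ⇒ 10;  out={4}∪out(10)={4}
  fail(23) 'ccbb': from fail(22)=18 chase 'b': 18→10 ⇒ 11;  out={5}∪out(11)={2,5}
  fail(5) 'accbb': from fail(4)=22 chase 'b': 22 ⇒ 23;  out={0}∪out(23)={0,2,5}
  fail(8) 'acbdc': from fail(7)=12 chase 'c': 12→0 ⇒ 17;  out=∅∪out(17)=∅
  fail(16) 'dbadd': from fail(15)=12 chase 'd': 12→0 ⇒ 12;  out={3}∪out(12)={3}
  fail(9) 'acbdcd': from fail(8)=17 chase 'd': 17→0 ⇒ 12;  out={1}∪out(12)={1}

Text stream:
[0] read 'c'  n0⇒n17
[1] read 'a'  n17⇒n1 (fail-walked)
[2] read 'c'  n1⇒n2
[3] read 'b'  n2⇒n6
[4] read 'd'  n6⇒n7
[5] read 'c'  n7⇒n8
[6] read 'd'  n8⇒n9  emit P1@[1:6]
[7] read 'b'  n9⇒n13 (fail-walked)
[8] read 'b'  n13⇒n11 (fail-walked)  emit P2@[7:8]
[9] read 'b'  n11⇒n11 (fail-walked)  emit P2@[8:9]
[10] read 'c'  n11⇒n17 (fail-walked)
[11] read 'd'  n17⇒n12 (fail-walked)
[12] read 'd'  n12⇒n12 (fail-walked)
[13] read 'b'  n12⇒n13
[14] read 'b'  n13⇒n11 (fail-walked)  emit P2@[13:14]
[15] read 'c'  n11⇒n17 (fail-walked)
[16] read 'b'  n17⇒n18
[17] read 'a'  n18⇒n19
[18] read 'b'  n19⇒n20  emit P4@[15:18]
[19] read 'c'  n20⇒n17 (fail-walked)
[20] read 'c'  n17⇒n21
[21] read 'c'  n21⇒n21 (fail-walked)
[22] read 'b'  n21⇒n22
[23] read 'b'  n22⇒n23  emit P2@[22:23],P5@[20:23]
[24] read 'a'  n23⇒n1 (fail-walked)
[25] read 'd'  n1⇒n12 (fail-walked)
[26] read 'd'  n12⇒n12 (fail-walked)
[27] read 'b'  n12⇒n13
[28] read 'a'  n13⇒n14
[29] read 'd'  n14⇒n15
[30] read 'd'  n15⇒n16  emit P3@[26:30]
[31] read 'd'  n16⇒n12 (fail-walked)
[32] read 'c'  n12⇒n17 (fail-walked)
[33] read 'b'  n17⇒n18
[34] read 'a'  n18⇒n19
[35] read 'b'  n19⇒n20  emit P4@[32:35]
[36] read 'a'  n20⇒n1 (fail-walked)
[37] read 'c'  n1⇒n2
[38] read 'c'  n2⇒n3
[39] read 'b'  n3⇒n4
[40] read 'b'  n4⇒n5  emit P0@[36:40],P2@[39:40],P5@[37:40]
[41] read 'a'  n5⇒n1 (fail-walked)
[42] read 'c'  n1⇒n2
[43] read 'b'  n2⇒n6
[44] read 'd'  n6⇒n7
[45] read 'c'  n7⇒n8
[46] read 'd'  n8⇒n9  emit P1@[41:46]
[47] read 'b'  n9⇒n13 (fail-walked)
[48] read 'c'  n13⇒n17 (fail-walked)
[49] read 'b'  n17⇒n18
[50] read 'a'  n18⇒n19
[51] read 'c'  n19⇒n2 (fail-walked)
[52] read 'b'  n2⇒n6
[53] read 'd'  n6⇒n7
[54] read 'c'  n7⇒n8
[55] read 'd'  n8⇒n9  emit P1@[50:55]
[56] read 'b'  n9⇒n13 (fail-walked)
[57] read 'c'  n13⇒n17 (fail-walked)
[58] read 'c'  n17⇒n21
[59] read 'b'  n21⇒n22
[60] read 'b'  n22⇒n23  emit P2@[59:60],P5@[57:60]
[61] read 'a'  n23⇒n1 (fail-walked)
[62] read 'c'  n1⇒n2
[63] read 'c'  n2⇒n3
[64] read 'c'  n3⇒n21 (fail-walked)

Result: [[6,1],[8,2],[9,2],[14,2],[18,4],[23,2],[23,5],[30,3],[35,4],[40,0],[40,2],[40,5],[46,1],[55,1],[60,2],[60,5]]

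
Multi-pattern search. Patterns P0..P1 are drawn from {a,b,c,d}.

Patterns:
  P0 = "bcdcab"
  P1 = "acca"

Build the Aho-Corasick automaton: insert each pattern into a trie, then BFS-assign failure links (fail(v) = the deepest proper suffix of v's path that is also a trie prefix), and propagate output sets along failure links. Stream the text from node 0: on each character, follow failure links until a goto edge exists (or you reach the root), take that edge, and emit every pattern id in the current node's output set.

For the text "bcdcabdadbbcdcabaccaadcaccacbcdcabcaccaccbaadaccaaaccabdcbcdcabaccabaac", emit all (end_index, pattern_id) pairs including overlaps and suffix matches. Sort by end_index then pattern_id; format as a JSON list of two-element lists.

Build:
Trie nodes:
  0='ε' goto a→7 b→1
  1='b' goto c→2
  2='bc' goto d→3
  3='bcd' goto c→4
  4='bcdc' goto a→5
  5='bcdca' goto b→6
  6='bcdcab' goto ·  ←P0
  7='a' goto c→8
  8='ac' goto c→9
  9='acc' goto a→10
  10='acca' goto ·  ←P1

Failure links (BFS by depth):
  n1('b'): parent n0 fail=0; on 'b' 0 → fail=0;  out ∅∪∅=∅
  n7('a'): parent n0 fail=0; on 'a' 0 → fail=0;  out ∅∪∅=∅
  n2('bc'): parent n1 fail=0; on 'c' 0 → fail=0;  out ∅∪∅=∅
  n8('ac'): parent n7 fail=0; on 'c' 0 → fail=0;  out ∅∪∅=∅
  n3('bcd'): parent n2 fail=0; on 'd' 0 → fail=0;  out ∅∪∅=∅
  n9('acc'): parent n8 fail=0; on 'c' 0 → fail=0;  out ∅∪∅=∅
  n4('bcdc'): parent n3 fail=0; on 'c' 0 → fail=0;  out ∅∪∅=∅
  n10('acca'): parent n9 fail=0; on 'a' 0 → fail=7;  out {1}∪∅={1}
  n5('bcdca'): parent n4 fail=0; on 'a' 0 → fail=7;  out ∅∪∅=∅
  n6('bcdcab'): parent n5 fail=7; on 'b' 7→0 → fail=1;  out {0}∪∅={0}

Scan:
[0] read 'b'  n0⇒n1
[1] read 'c'  n1⇒n2
[2] read 'd'  n2⇒n3
[3] read 'c'  n3⇒n4
[4] read 'a'  n4⇒n5
[5] read 'b'  n5⇒n6  → match P0@[0:5]
[6] read 'd'  n6⇒n0 ·f
[7] read 'a'  n0⇒n7
[8] read 'd'  n7⇒n0 ·f
[9] read 'b'  n0⇒n1
[10] read 'b'  n1⇒n1 ·f
[11] read 'c'  n1⇒n2
[12] read 'd'  n2⇒n3
[13] read 'c'  n3⇒n4
[14] read 'a'  n4⇒n5
[15] read 'b'  n5⇒n6  → match P0@[10:15]
[16] read 'a'  n6⇒n7 ·f
[17] read 'c'  n7⇒n8
[18] read 'c'  n8⇒n9
[19] read 'a'  n9⇒n10  → match P1@[16:19]
[20] read 'a'  n10⇒n7 ·f
[21] read 'd'  n7⇒n0 ·f
[22] read 'c'  n0⇒n0
[23] read 'a'  n0⇒n7
[24] read 'c'  n7⇒n8
[25] read 'c'  n8⇒n9
[26] read 'a'  n9⇒n10  → match P1@[23:26]
[27] read 'c'  n10⇒n8 ·f
[28] read 'b'  n8⇒n1 ·f
[29] read 'c'  n1⇒n2
[30] read 'd'  n2⇒n3
[31] read 'c'  n3⇒n4
[32] read 'a'  n4⇒n5
[33] read 'b'  n5⇒n6  → match P0@[28:33]
[34] read 'c'  n6⇒n2 ·f
[35] read 'a'  n2⇒n7 ·f
[36] read 'c'  n7⇒n8
[37] read 'c'  n8⇒n9
[38] read 'a'  n9⇒n10  → match P1@[35:38]
[39] read 'c'  n10⇒n8 ·f
[40] read 'c'  n8⇒n9
[41] read 'b'  n9⇒n1 ·f
[42] read 'a'  n1⇒n7 ·f
[43] read 'a'  n7⇒n7 ·f
[44] read 'd'  n7⇒n0 ·f
[45] read 'a'  n0⇒n7
[46] read 'c'  n7⇒n8
[47] read 'c'  n8⇒n9
[48] read 'a'  n9⇒n10  → match P1@[45:48]
[49] read 'a'  n10⇒n7 ·f
[50] read 'a'  n7⇒n7 ·f
[51] read 'c'  n7⇒n8
[52] read 'c'  n8⇒n9
[53] read 'a'  n9⇒n10  → match P1@[50:53]
[54] read 'b'  n10⇒n1 ·f
[55] read 'd'  n1⇒n0 ·f
[56] read 'c'  n0⇒n0
[57] read 'b'  n0⇒n1
[58] read 'c'  n1⇒n2
[59] read 'd'  n2⇒n3
[60] read 'c'  n3⇒n4
[61] read 'a'  n4⇒n5
[62] read 'b'  n5⇒n6  → match P0@[57:62]
[63] read 'a'  n6⇒n7 ·f
[64] read 'c'  n7⇒n8
[65] read 'c'  n8⇒n9
[66] read 'a'  n9⇒n10  → match P1@[63:66]
[67] read 'b'  n10⇒n1 ·f
[68] read 'a'  n1⇒n7 ·f
[69] read 'a'  n7⇒n7 ·f
[70] read 'c'  n7⇒n8

Matches: [[5,0],[15,0],[19,1],[26,1],[33,0],[38,1],[48,1],[53,1],[62,0],[66,1]]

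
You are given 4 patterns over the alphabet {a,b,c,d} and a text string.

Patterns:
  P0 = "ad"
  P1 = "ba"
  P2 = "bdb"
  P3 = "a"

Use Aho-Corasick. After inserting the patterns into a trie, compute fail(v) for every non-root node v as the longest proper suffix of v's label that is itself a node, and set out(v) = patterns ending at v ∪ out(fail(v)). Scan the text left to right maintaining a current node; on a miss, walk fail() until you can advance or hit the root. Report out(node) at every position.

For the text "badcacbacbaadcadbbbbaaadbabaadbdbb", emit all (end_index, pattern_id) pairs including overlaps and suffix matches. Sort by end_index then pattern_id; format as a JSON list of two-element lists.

Construct AC machine:
Trie (insert patterns):
  n0 'ε': a→1 b→3
  n1 'a': d→2  [P3 ends]
  n2 'ad': ·  [P0 ends]
  n3 'b': a→4 d→5
  n4 'ba': ·  [P1 ends]
  n5 'bd': b→6
  n6 'bdb': ·  [P2 ends]

BFS fail/out derivation:
  fail(1) 'a': from fail(0)=0 chase 'a': 0 ⇒ 0;  out={3}∪out(0)={3}
  fail(3) 'b': from fail(0)=0 chase 'b': 0 ⇒ 0;  out=∅∪out(0)=∅
  fail(2) 'ad': from fail(1)=0 chase 'd': 0 ⇒ 0;  out={0}∪out(0)={0}
  fail(4) 'ba': from fail(3)=0 chase 'a': 0 ⇒ 1;  out={1}∪out(1)={1,3}
  fail(5) 'bd': from fail(3)=0 chase 'd': 0 ⇒ 0;  out=∅∪out(0)=∅
  fail(6) 'bdb': from fail(5)=0 chase 'b': 0 ⇒ 3;  out={2}∪out(3)={2}

Text stream:
i=0 'b': node 0→3
i=1 'a': node 3→4  ** P1@[0:1],P3@[1:1]
i=2 'd': node 4→2 (fail-walked)  ** P0@[1:2]
i=3 'c': node 2→0 (fail-walked)
i=4 'a': node 0→1  ** P3@[4:4]
i=5 'c': node 1→0 (fail-walked)
i=6 'b': node 0→3
i=7 'a': node 3→4  ** P1@[6:7],P3@[7:7]
i=8 'c': node 4→0 (fail-walked)
i=9 'b': node 0→3
i=10 'a': node 3→4  ** P1@[9:10],P3@[10:10]
i=11 'a': node 4→1 (fail-walked)  ** P3@[11:11]
i=12 'd': node 1→2  ** P0@[11:12]
i=13 'c': node 2→0 (fail-walked)
i=14 'a': node 0→1  ** P3@[14:14]
i=15 'd': node 1→2  ** P0@[14:15]
i=16 'b': node 2→3 (fail-walked)
i=17 'b': node 3→3 (fail-walked)
i=18 'b': node 3→3 (fail-walked)
i=19 'b': node 3→3 (fail-walked)
i=20 'a': node 3→4  ** P1@[19:20],P3@[20:20]
i=21 'a': node 4→1 (fail-walked)  ** P3@[21:21]
i=22 'a': node 1→1 (fail-walked)  ** P3@[22:22]
i=23 'd': node 1→2  ** P0@[22:23]
i=24 'b': node 2→3 (fail-walked)
i=25 'a': node 3→4  ** P1@[24:25],P3@[25:25]
i=26 'b': node 4→3 (fail-walked)
i=27 'a': node 3→4  ** P1@[26:27],P3@[27:27]
i=28 'a': node 4→1 (fail-walked)  ** P3@[28:28]
i=29 'd': node 1→2  ** P0@[28:29]
i=30 'b': node 2→3 (fail-walked)
i=31 'd': node 3→5
i=32 'b': node 5→6  ** P2@[30:32]
i=33 'b': node 6→3 (fail-walked)

All matches (sorted): [[1,1],[1,3],[2,0],[4,3],[7,1],[7,3],[10,1],[10,3],[11,3],[12,0],[14,3],[15,0],[20,1],[20,3],[21,3],[22,3],[23,0],[25,1],[25,3],[27,1],[27,3],[28,3],[29,0],[32,2]]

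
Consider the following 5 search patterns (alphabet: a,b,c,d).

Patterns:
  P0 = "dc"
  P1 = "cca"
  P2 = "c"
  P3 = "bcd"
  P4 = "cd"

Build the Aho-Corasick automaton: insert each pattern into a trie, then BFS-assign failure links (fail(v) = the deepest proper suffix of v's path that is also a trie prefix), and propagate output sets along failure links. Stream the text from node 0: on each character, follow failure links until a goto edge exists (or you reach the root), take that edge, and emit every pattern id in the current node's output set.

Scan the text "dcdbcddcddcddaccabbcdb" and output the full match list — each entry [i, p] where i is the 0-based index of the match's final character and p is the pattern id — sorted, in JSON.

Build automaton:
Trie (insert patterns):
  0='ε' goto b→6 c→3 d→1
  1='d' goto c→2
  2='dc' goto ·  ←P0
  3='c' goto c→4 d→9  ←P2
  4='cc' goto a→5
  5='cca' goto ·  ←P1
  6='b' goto c→7
  7='bc' goto d→8
  8='bcd' goto ·  ←P3
  9='cd' goto ·  ←P4

Failure links (BFS by depth):
  fail(1) 'd': from fail(0)=0 chase 'd': 0 ⇒ 0;  out=∅∪out(0)=∅
  fail(3) 'c': from fail(0)=0 chase 'c': 0 ⇒ 0;  out={2}∪out(0)={2}
  fail(6) 'b': from fail(0)=0 chase 'b': 0 ⇒ 0;  out=∅∪out(0)=∅
  fail(2) 'dc': from fail(1)=0 chase 'c': 0 ⇒ 3;  out={0}∪out(3)={0,2}
  fail(4) 'cc': from fail(3)=0 chase 'c': 0 ⇒ 3;  out=∅∪out(3)={2}
  fail(7) 'bc': from fail(6)=0 chase 'c': 0 ⇒ 3;  out=∅∪out(3)={2}
  fail(9) 'cd': from fail(3)=0 chase 'd': 0 ⇒ 1;  out={4}∪out(1)={4}
  fail(5) 'cca': from fail(4)=3 chase 'a': 3→0 ⇒ 0;  out={1}∪out(0)={1}
  fail(8) 'bcd': from fail(7)=3 chase 'd': 3 ⇒ 9;  out={3}∪out(9)={3,4}

Run:
[0] read 'd'  n0⇒n1
[1] read 'c'  n1⇒n2  emit P0@[0:1],P2@[1:1]
[2] read 'd'  n2⇒n9 ·f  emit P4@[1:2]
[3] read 'b'  n9⇒n6 ·f
[4] read 'c'  n6⇒n7  emit P2@[4:4]
[5] read 'd'  n7⇒n8  emit P3@[3:5],P4@[4:5]
[6] read 'd'  n8⇒n1 ·f
[7] read 'c'  n1⇒n2  emit P0@[6:7],P2@[7:7]
[8] read 'd'  n2⇒n9 ·f  emit P4@[7:8]
[9] read 'd'  n9⇒n1 ·f
[10] read 'c'  n1⇒n2  emit P0@[9:10],P2@[10:10]
[11] read 'd'  n2⇒n9 ·f  emit P4@[10:11]
[12] read 'd'  n9⇒n1 ·f
[13] read 'a'  n1⇒n0 ·f
[14] read 'c'  n0⇒n3  emit P2@[14:14]
[15] read 'c'  n3⇒n4  emit P2@[15:15]
[16] read 'a'  n4⇒n5  emit P1@[14:16]
[17] read 'b'  n5⇒n6 ·f
[18] read 'b'  n6⇒n6 ·f
[19] read 'c'  n6⇒n7  emit P2@[19:19]
[20] read 'd'  n7⇒n8  emit P3@[18:20],P4@[19:20]
[21] read 'b'  n8⇒n6 ·f

Matches: [[1,0],[1,2],[2,4],[4,2],[5,3],[5,4],[7,0],[7,2],[8,4],[10,0],[10,2],[11,4],[14,2],[15,2],[16,1],[19,2],[20,3],[20,4]]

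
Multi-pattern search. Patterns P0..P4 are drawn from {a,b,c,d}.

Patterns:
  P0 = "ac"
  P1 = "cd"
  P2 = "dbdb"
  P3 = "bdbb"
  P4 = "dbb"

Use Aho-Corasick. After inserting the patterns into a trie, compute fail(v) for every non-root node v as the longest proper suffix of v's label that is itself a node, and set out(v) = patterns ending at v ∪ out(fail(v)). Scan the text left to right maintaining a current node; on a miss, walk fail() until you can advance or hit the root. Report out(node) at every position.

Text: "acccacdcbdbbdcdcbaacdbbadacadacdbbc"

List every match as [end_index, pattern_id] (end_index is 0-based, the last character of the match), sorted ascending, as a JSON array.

Build automaton:
Trie (insert patterns):
  n0 'ε': a→1 b→9 c→3 d→5
  n1 'a': c→2
  n2 'ac': ·  [P0 ends]
  n3 'c': d→4
  n4 'cd': ·  [P1 ends]
  n5 'd': b→6
  n6 'db': b→13 d→7
  n7 'dbd': b→8
  n8 'dbdb': ·  [P2 ends]
  n9 'b': d→10
  n10 'bd': b→11
  n11 'bdb': b→12
  n12 'bdbb': ·  [P3 ends]
  n13 'dbb': ·  [P4 ends]

Failure links (BFS by depth):
  fail(1) 'a': from fail(0)=0 chase 'a': 0 ⇒ 0;  out=∅∪out(0)=∅
  fail(3) 'c': from fail(0)=0 chase 'c': 0 ⇒ 0;  out=∅∪out(0)=∅
  fail(5) 'd': from fail(0)=0 chase 'd': 0 ⇒ 0;  out=∅∪out(0)=∅
  fail(9) 'b': from fail(0)=0 chase 'b': 0 ⇒ 0;  out=∅∪out(0)=∅
  fail(2) 'ac': from fail(1)=0 chase 'c': 0 ⇒ 3;  out={0}∪out(3)={0}
  fail(4) 'cd': from fail(3)=0 chase 'd': 0 ⇒ 5;  out={1}∪out(5)={1}
  fail(6) 'db': from fail(5)=0 chase 'b': 0 ⇒ 9;  out=∅∪out(9)=∅
  fail(10) 'bd': from fail(9)=0 chase 'd': 0 ⇒ 5;  out=∅∪out(5)=∅
  fail(7) 'dbd': from fail(6)=9 chase 'd': 9 ⇒ 10;  out=∅∪out(10)=∅
  fail(11) 'bdb': from fail(10)=5 chase 'b': 5 ⇒ 6;  out=∅∪out(6)=∅
  fail(13) 'dbb': from fail(6)=9 chase 'b': 9→0 ⇒ 9;  out={4}∪out(9)={4}
  fail(8) 'dbdb': from fail(7)=10 chase 'b': 10 ⇒ 11;  out={2}∪out(11)={2}
  fail(12) 'bdbb': from fail(11)=6 chase 'b': 6 ⇒ 13;  out={3}∪out(13)={3,4}

Scan:
pos 0 'a': at 1
pos 1 'c': at 2  ** P0@[0:1]
pos 2 'c': at 3 (via fail)
pos 3 'c': at 3 (via fail)
pos 4 'a': at 1 (via fail)
pos 5 'c': at 2  ** P0@[4:5]
pos 6 'd': at 4 (via fail)  ** P1@[5:6]
pos 7 'c': at 3 (via fail)
pos 8 'b': at 9 (via fail)
pos 9 'd': at 10
pos 10 'b': at 11
pos 11 'b': at 12  ** P3@[8:11],P4@[9:11]
pos 12 'd': at 10 (via fail)
pos 13 'c': at 3 (via fail)
pos 14 'd': at 4  ** P1@[13:14]
pos 15 'c': at 3 (via fail)
pos 16 'b': at 9 (via fail)
pos 17 'a': at 1 (via fail)
pos 18 'a': at 1 (via fail)
pos 19 'c': at 2  ** P0@[18:19]
pos 20 'd': at 4 (via fail)  ** P1@[19:20]
pos 21 'b': at 6 (via fail)
pos 22 'b': at 13  ** P4@[20:22]
pos 23 'a': at 1 (via fail)
pos 24 'd': at 5 (via fail)
pos 25 'a': at 1 (via fail)
pos 26 'c': at 2  ** P0@[25:26]
pos 27 'a': at 1 (via fail)
pos 28 'd': at 5 (via fail)
pos 29 'a': at 1 (via fail)
pos 30 'c': at 2  ** P0@[29:30]
pos 31 'd': at 4 (via fail)  ** P1@[30:31]
pos 32 'b': at 6 (via fail)
pos 33 'b': at 13  ** P4@[31:33]
pos 34 'c': at 3 (via fail)

Result: [[1,0],[5,0],[6,1],[11,3],[11,4],[14,1],[19,0],[20,1],[22,4],[26,0],[30,0],[31,1],[33,4]]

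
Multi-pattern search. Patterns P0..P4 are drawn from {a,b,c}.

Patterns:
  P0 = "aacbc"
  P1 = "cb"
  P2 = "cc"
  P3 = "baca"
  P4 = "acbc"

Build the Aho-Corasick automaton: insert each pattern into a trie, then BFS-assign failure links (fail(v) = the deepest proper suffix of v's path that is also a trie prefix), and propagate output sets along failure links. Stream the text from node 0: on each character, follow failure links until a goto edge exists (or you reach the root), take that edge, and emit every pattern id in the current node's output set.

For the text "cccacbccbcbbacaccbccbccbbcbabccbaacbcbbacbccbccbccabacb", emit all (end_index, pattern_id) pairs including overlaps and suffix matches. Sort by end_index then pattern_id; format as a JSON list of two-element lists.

Build:
Trie nodes:
  0='ε' goto a→1 b→9 c→6
  1='a' goto a→2 c→13
  2='aa' goto c→3
  3='aac' goto b→4
  4='aacb' goto c→5
  5='aacbc' goto ·  ←P0
  6='c' goto b→7 c→8
  7='cb' goto ·  ←P1
  8='cc' goto ·  ←P2
  9='b' goto a→10
  10='ba' goto c→11
  11='bac' goto a→12
  12='baca' goto ·  ←P3
  13='ac' goto b→14
  14='acb' goto c→15
  15='acbc' goto ·  ←P4

Failure links (BFS by depth):
  fail(1) 'a': from fail(0)=0 chase 'a': 0 ⇒ 0;  out=∅∪out(0)=∅
  fail(6) 'c': from fail(0)=0 chase 'c': 0 ⇒ 0;  out=∅∪out(0)=∅
  fail(9) 'b': from fail(0)=0 chase 'b': 0 ⇒ 0;  out=∅∪out(0)=∅
  fail(2) 'aa': from fail(1)=0 chase 'a': 0 ⇒ 1;  out=∅∪out(1)=∅
  fail(7) 'cb': from fail(6)=0 chase 'b': 0 ⇒ 9;  out={1}∪out(9)={1}
  fail(8) 'cc': from fail(6)=0 chase 'c': 0 ⇒ 6;  out={2}∪out(6)={2}
  fail(10) 'ba': from fail(9)=0 chase 'a': 0 ⇒ 1;  out=∅∪out(1)=∅
  fail(13) 'ac': from fail(1)=0 chase 'c': 0 ⇒ 6;  out=∅∪out(6)=∅
  fail(3) 'aac': from fail(2)=1 chase 'c': 1 ⇒ 13;  out=∅∪out(13)=∅
  fail(11) 'bac': from fail(10)=1 chase 'c': 1 ⇒ 13;  out=∅∪out(13)=∅
  fail(14) 'acb': from fail(13)=6 chase 'b': 6 ⇒ 7;  out=∅∪out(7)={1}
  fail(4) 'aacb': from fail(3)=13 chase 'b': 13 ⇒ 14;  out=∅∪out(14)={1}
  fail(12) 'baca': from fail(11)=13 chase 'a': 13→6→0 ⇒ 1;  out={3}∪out(1)={3}
  fail(15) 'acbc': from fail(14)=7 chase 'c': 7→9→0 ⇒ 6;  out={4}∪out(6)={4}
  fail(5) 'aacbc': from fail(4)=14 chase 'c': 14 ⇒ 15;  out={0}∪out(15)={0,4}

Scan:
i=0 'c': node 0→6
i=1 'c': node 6→8  ** P2@[0:1]
i=2 'c': node 8→8 ·f  ** P2@[1:2]
i=3 'a': node 8→1 ·f
i=4 'c': node 1→13
i=5 'b': node 13→14  ** P1@[4:5]
i=6 'c': node 14→15  ** P4@[3:6]
i=7 'c': node 15→8 ·f  ** P2@[6:7]
i=8 'b': node 8→7 ·f  ** P1@[7:8]
i=9 'c': node 7→6 ·f
i=10 'b': node 6→7  ** P1@[9:10]
i=11 'b': node 7→9 ·f
i=12 'a': node 9→10
i=13 'c': node 10→11
i=14 'a': node 11→12  ** P3@[11:14]
i=15 'c': node 12→13 ·f
i=16 'c': node 13→8 ·f  ** P2@[15:16]
i=17 'b': node 8→7 ·f  ** P1@[16:17]
i=18 'c': node 7→6 ·f
i=19 'c': node 6→8  ** P2@[18:19]
i=20 'b': node 8→7 ·f  ** P1@[19:20]
i=21 'c': node 7→6 ·f
i=22 'c': node 6→8  ** P2@[21:22]
i=23 'b': node 8→7 ·f  ** P1@[22:23]
i=24 'b': node 7→9 ·f
i=25 'c': node 9→6 ·f
i=26 'b': node 6→7  ** P1@[25:26]
i=27 'a': node 7→10 ·f
i=28 'b': node 10→9 ·f
i=29 'c': node 9→6 ·f
i=30 'c': node 6→8  ** P2@[29:30]
i=31 'b': node 8→7 ·f  ** P1@[30:31]
i=32 'a': node 7→10 ·f
i=33 'a': node 10→2 ·f
i=34 'c': node 2→3
i=35 'b': node 3→4  ** P1@[34:35]
i=36 'c': node 4→5  ** P0@[32:36],P4@[33:36]
i=37 'b': node 5→7 ·f  ** P1@[36:37]
i=38 'b': node 7→9 ·f
i=39 'a': node 9→10
i=40 'c': node 10→11
i=41 'b': node 11→14 ·f  ** P1@[40:41]
i=42 'c': node 14→15  ** P4@[39:42]
i=43 'c': node 15→8 ·f  ** P2@[42:43]
i=44 'b': node 8→7 ·f  ** P1@[43:44]
i=45 'c': node 7→6 ·f
i=46 'c': node 6→8  ** P2@[45:46]
i=47 'b': node 8→7 ·f  ** P1@[46:47]
i=48 'c': node 7→6 ·f
i=49 'c': node 6→8  ** P2@[48:49]
i=50 'a': node 8→1 ·f
i=51 'b': node 1→9 ·f
i=52 'a': node 9→10
i=53 'c': node 10→11
i=54 'b': node 11→14 ·f  ** P1@[53:54]

Matches: [[1,2],[2,2],[5,1],[6,4],[7,2],[8,1],[10,1],[14,3],[16,2],[17,1],[19,2],[20,1],[22,2],[23,1],[26,1],[30,2],[31,1],[35,1],[36,0],[36,4],[37,1],[41,1],[42,4],[43,2],[44,1],[46,2],[47,1],[49,2],[54,1]]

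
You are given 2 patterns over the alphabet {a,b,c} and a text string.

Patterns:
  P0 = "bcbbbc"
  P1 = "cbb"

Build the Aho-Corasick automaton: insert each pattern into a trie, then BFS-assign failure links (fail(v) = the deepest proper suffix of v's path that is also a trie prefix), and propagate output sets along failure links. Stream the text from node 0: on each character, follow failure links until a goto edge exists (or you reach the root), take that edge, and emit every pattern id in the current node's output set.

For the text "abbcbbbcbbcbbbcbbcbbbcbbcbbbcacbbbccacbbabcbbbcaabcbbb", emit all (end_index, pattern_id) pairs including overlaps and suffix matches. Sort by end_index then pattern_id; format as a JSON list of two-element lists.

Construct AC machine:
Trie (insert patterns):
  0='ε' goto b→1 c→7
  1='b' goto c→2
  2='bc' goto b→3
  3='bcb' goto b→4
  4='bcbb' goto b→5
  5='bcbbb' goto c→6
  6='bcbbbc' goto ·  [P0 ends]
  7='c' goto b→8
  8='cb' goto b→9
  9='cbb' goto ·  [P1 ends]

Failure links (BFS by depth):
  fail(1) 'b': from fail(0)=0 chase 'b': 0 ⇒ 0;  out=∅∪out(0)=∅
  fail(7) 'c': from fail(0)=0 chase 'c': 0 ⇒ 0;  out=∅∪out(0)=∅
  fail(2) 'bc': from fail(1)=0 chase 'c': 0 ⇒ 7;  out=∅∪out(7)=∅
  fail(8) 'cb': from fail(7)=0 chase 'b': 0 ⇒ 1;  out=∅∪out(1)=∅
  fail(3) 'bcb': from fail(2)=7 chase 'b': 7 ⇒ 8;  out=∅∪out(8)=∅
  fail(9) 'cbb': from fail(8)=1 chase 'b': 1→0 ⇒ 1;  out={1}∪out(1)={1}
  fail(4) 'bcbb': from fail(3)=8 chase 'b': 8 ⇒ 9;  out=∅∪out(9)={1}
  fail(5) 'bcbbb': from fail(4)=9 chase 'b': 9→1→0 ⇒ 1;  out=∅∪out(1)=∅
  fail(6) 'bcbbbc': from fail(5)=1 chase 'c': 1 ⇒ 2;  out={0}∪out(2)={0}

Run:
i=0 'a': node 0→0
i=1 'b': node 0→1
i=2 'b': node 1→1 (fail-walked)
i=3 'c': node 1→2
i=4 'b': node 2→3
i=5 'b': node 3→4  ** P1@[3:5]
i=6 'b': node 4→5
i=7 'c': node 5→6  ** P0@[2:7]
i=8 'b': node 6→3 (fail-walked)
i=9 'b': node 3→4  ** P1@[7:9]
i=10 'c': node 4→2 (fail-walked)
i=11 'b': node 2→3
i=12 'b': node 3→4  ** P1@[10:12]
i=13 'b': node 4→5
i=14 'c': node 5→6  ** P0@[9:14]
i=15 'b': node 6→3 (fail-walked)
i=16 'b': node 3→4  ** P1@[14:16]
i=17 'c': node 4→2 (fail-walked)
i=18 'b': node 2→3
i=19 'b': node 3→4  ** P1@[17:19]
i=20 'b': node 4→5
i=21 'c': node 5→6  ** P0@[16:21]
i=22 'b': node 6→3 (fail-walked)
i=23 'b': node 3→4  ** P1@[21:23]
i=24 'c': node 4→2 (fail-walked)
i=25 'b': node 2→3
i=26 'b': node 3→4  ** P1@[24:26]
i=27 'b': node 4→5
i=28 'c': node 5→6  ** P0@[23:28]
i=29 'a': node 6→0 (fail-walked)
i=30 'c': node 0→7
i=31 'b': node 7→8
i=32 'b': node 8→9  ** P1@[30:32]
i=33 'b': node 9→1 (fail-walked)
i=34 'c': node 1→2
i=35 'c': node 2→7 (fail-walked)
i=36 'a': node 7→0 (fail-walked)
i=37 'c': node 0→7
i=38 'b': node 7→8
i=39 'b': node 8→9  ** P1@[37:39]
i=40 'a': node 9→0 (fail-walked)
i=41 'b': node 0→1
i=42 'c': node 1→2
i=43 'b': node 2→3
i=44 'b': node 3→4  ** P1@[42:44]
i=45 'b': node 4→5
i=46 'c': node 5→6  ** P0@[41:46]
i=47 'a': node 6→0 (fail-walked)
i=48 'a': node 0→0
i=49 'b': node 0→1
i=50 'c': node 1→2
i=51 'b': node 2→3
i=52 'b': node 3→4  ** P1@[50:52]
i=53 'b': node 4→5

Matches: [[5,1],[7,0],[9,1],[12,1],[14,0],[16,1],[19,1],[21,0],[23,1],[26,1],[28,0],[32,1],[39,1],[44,1],[46,0],[52,1]]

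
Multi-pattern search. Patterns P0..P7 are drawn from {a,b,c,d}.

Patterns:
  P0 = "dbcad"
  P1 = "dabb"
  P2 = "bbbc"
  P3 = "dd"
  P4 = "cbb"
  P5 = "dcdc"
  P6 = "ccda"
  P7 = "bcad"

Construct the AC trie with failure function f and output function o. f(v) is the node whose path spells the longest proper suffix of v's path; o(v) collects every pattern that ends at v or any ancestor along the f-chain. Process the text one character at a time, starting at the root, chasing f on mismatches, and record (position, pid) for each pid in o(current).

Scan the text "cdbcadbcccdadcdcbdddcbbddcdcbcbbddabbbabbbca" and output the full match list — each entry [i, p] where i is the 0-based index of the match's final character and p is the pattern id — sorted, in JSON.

Construct AC machine:
Trie nodes:
  n0 'ε': b→9 c→14 d→1
  n1 'd': a→6 b→2 c→17 d→13
  n2 'db': c→3
  n3 'dbc': a→4
  n4 'dbca': d→5
  n5 'dbcad': ·  ←P0
  n6 'da': b→7
  n7 'dab': b→8
  n8 'dabb': ·  ←P1
  n9 'b': b→10 c→23
  n10 'bb': b→11
  n11 'bbb': c→12
  n12 'bbbc': ·  ←P2
  n13 'dd': ·  ←P3
  n14 'c': b→15 c→20
  n15 'cb': b→16
  n16 'cbb': ·  ←P4
  n17 'dc': d→18
  n18 'dcd': c→19
  n19 'dcdc': ·  ←P5
  n20 'cc': d→21
  n21 'ccd': a→22
  n22 'ccda': ·  ←P6
  n23 'bc': a→24
  n24 'bca': d→25
  n25 'bcad': ·  ←P7

Failure links (BFS by depth):
  fail(1) 'd': from fail(0)=0 chase 'd': 0 ⇒ 0;  out=∅∪out(0)=∅
  fail(9) 'b': from fail(0)=0 chase 'b': 0 ⇒ 0;  out=∅∪out(0)=∅
  fail(14) 'c': from fail(0)=0 chase 'c': 0 ⇒ 0;  out=∅∪out(0)=∅
  fail(2) 'db': from fail(1)=0 chase 'b': 0 ⇒ 9;  out=∅∪out(9)=∅
  fail(6) 'da': from fail(1)=0 chase 'a': 0 ⇒ 0;  out=∅∪out(0)=∅
  fail(10) 'bb': from fail(9)=0 chase 'b': 0 ⇒ 9;  out=∅∪out(9)=∅
  fail(13) 'dd': from fail(1)=0 chase 'd': 0 ⇒ 1;  out={3}∪out(1)={3}
  fail(15) 'cb': from fail(14)=0 chase 'b': 0 ⇒ 9;  out=∅∪out(9)=∅
  fail(17) 'dc': from fail(1)=0 chase 'c': 0 ⇒ 14;  out=∅∪out(14)=∅
  fail(20) 'cc': from fail(14)=0 chase 'c': 0 ⇒ 14;  out=∅∪out(14)=∅
  fail(23) 'bc': from fail(9)=0 chase 'c': 0 ⇒ 14;  out=∅∪out(14)=∅
  fail(3) 'dbc': from fail(2)=9 chase 'c': 9 ⇒ 23;  out=∅∪out(23)=∅
  fail(7) 'dab': from fail(6)=0 chase 'b': 0 ⇒ 9;  out=∅∪out(9)=∅
  fail(11) 'bbb': from fail(10)=9 chase 'b': 9 ⇒ 10;  out=∅∪out(10)=∅
  fail(16) 'cbb': from fail(15)=9 chase 'b': 9 ⇒ 10;  out={4}∪out(10)={4}
  fail(18) 'dcd': from fail(17)=14 chase 'd': 14→0 ⇒ 1;  out=∅∪out(1)=∅
  fail(21) 'ccd': from fail(20)=14 chase 'd': 14→0 ⇒ 1;  out=∅∪out(1)=∅
  fail(24) 'bca': from fail(23)=14 chase 'a': 14→0 ⇒ 0;  out=∅∪out(0)=∅
  fail(4) 'dbca': from fail(3)=23 chase 'a': 23 ⇒ 24;  out=∅∪out(24)=∅
  fail(8) 'dabb': from fail(7)=9 chase 'b': 9 ⇒ 10;  out={1}∪out(10)={1}
  fail(12) 'bbbc': from fail(11)=10 chase 'c': 10→9 ⇒ 23;  out={2}∪out(23)={2}
  fail(19) 'dcdc': from fail(18)=1 chase 'c': 1 ⇒ 17;  out={5}∪out(17)={5}
  fail(22) 'ccda': from fail(21)=1 chase 'a': 1 ⇒ 6;  out={6}∪out(6)={6}
  fail(25) 'bcad': from fail(24)=0 chase 'd': 0 ⇒ 1;  out={7}∪out(1)={7}
  fail(5) 'dbcad': from fail(4)=24 chase 'd': 24 ⇒ 25;  out={0}∪out(25)={0,7}

Text stream:
[0] read 'c'  n0⇒n14
[1] read 'd'  n14⇒n1 (via fail)
[2] read 'b'  n1⇒n2
[3] read 'c'  n2⇒n3
[4] read 'a'  n3⇒n4
[5] read 'd'  n4⇒n5  → match P0@[1:5],P7@[2:5]
[6] read 'b'  n5⇒n2 (via fail)
[7] read 'c'  n2⇒n3
[8] read 'c'  n3⇒n20 (via fail)
[9] read 'c'  n20⇒n20 (via fail)
[10] read 'd'  n20⇒n21
[11] read 'a'  n21⇒n22  → match P6@[8:11]
[12] read 'd'  n22⇒n1 (via fail)
[13] read 'c'  n1⇒n17
[14] read 'd'  n17⇒n18
[15] read 'c'  n18⇒n19  → match P5@[12:15]
[16] read 'b'  n19⇒n15 (via fail)
[17] read 'd'  n15⇒n1 (via fail)
[18] read 'd'  n1⇒n13  → match P3@[17:18]
[19] read 'd'  n13⇒n13 (via fail)  → match P3@[18:19]
[20] read 'c'  n13⇒n17 (via fail)
[21] read 'b'  n17⇒n15 (via fail)
[22] read 'b'  n15⇒n16  → match P4@[20:22]
[23] read 'd'  n16⇒n1 (via fail)
[24] read 'd'  n1⇒n13  → match P3@[23:24]
[25] read 'c'  n13⇒n17 (via fail)
[26] read 'd'  n17⇒n18
[27] read 'c'  n18⇒n19  → match P5@[24:27]
[28] read 'b'  n19⇒n15 (via fail)
[29] read 'c'  n15⇒n23 (via fail)
[30] read 'b'  n23⇒n15 (via fail)
[31] read 'b'  n15⇒n16  → match P4@[29:31]
[32] read 'd'  n16⇒n1 (via fail)
[33] read 'd'  n1⇒n13  → match P3@[32:33]
[34] read 'a'  n13⇒n6 (via fail)
[35] read 'b'  n6⇒n7
[36] read 'b'  n7⇒n8  → match P1@[33:36]
[37] read 'b'  n8⇒n11 (via fail)
[38] read 'a'  n11⇒n0 (via fail)
[39] read 'b'  n0⇒n9
[40] read 'b'  n9⇒n10
[41] read 'b'  n10⇒n11
[42] read 'c'  n11⇒n12  → match P2@[39:42]
[43] read 'a'  n12⇒n24 (via fail)

Result: [[5,0],[5,7],[11,6],[15,5],[18,3],[19,3],[22,4],[24,3],[27,5],[31,4],[33,3],[36,1],[42,2]]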